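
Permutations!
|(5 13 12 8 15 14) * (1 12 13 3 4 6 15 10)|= 12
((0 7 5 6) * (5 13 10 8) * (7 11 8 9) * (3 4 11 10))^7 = (0 11 7 6 4 9 5 3 10 8 13) = [11, 1, 2, 10, 9, 3, 4, 6, 13, 5, 8, 7, 12, 0]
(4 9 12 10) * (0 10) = (0 10 4 9 12) = [10, 1, 2, 3, 9, 5, 6, 7, 8, 12, 4, 11, 0]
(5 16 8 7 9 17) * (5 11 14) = [0, 1, 2, 3, 4, 16, 6, 9, 7, 17, 10, 14, 12, 13, 5, 15, 8, 11] = (5 16 8 7 9 17 11 14)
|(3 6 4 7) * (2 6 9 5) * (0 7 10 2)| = |(0 7 3 9 5)(2 6 4 10)| = 20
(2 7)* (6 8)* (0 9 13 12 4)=[9, 1, 7, 3, 0, 5, 8, 2, 6, 13, 10, 11, 4, 12]=(0 9 13 12 4)(2 7)(6 8)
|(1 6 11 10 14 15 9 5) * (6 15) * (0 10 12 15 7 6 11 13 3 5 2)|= |(0 10 14 11 12 15 9 2)(1 7 6 13 3 5)|= 24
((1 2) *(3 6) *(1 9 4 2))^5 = (2 4 9)(3 6) = [0, 1, 4, 6, 9, 5, 3, 7, 8, 2]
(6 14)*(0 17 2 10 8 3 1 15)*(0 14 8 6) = (0 17 2 10 6 8 3 1 15 14) = [17, 15, 10, 1, 4, 5, 8, 7, 3, 9, 6, 11, 12, 13, 0, 14, 16, 2]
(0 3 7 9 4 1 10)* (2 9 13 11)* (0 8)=(0 3 7 13 11 2 9 4 1 10 8)=[3, 10, 9, 7, 1, 5, 6, 13, 0, 4, 8, 2, 12, 11]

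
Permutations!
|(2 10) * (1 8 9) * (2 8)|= |(1 2 10 8 9)|= 5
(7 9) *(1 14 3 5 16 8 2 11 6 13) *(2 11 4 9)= (1 14 3 5 16 8 11 6 13)(2 4 9 7)= [0, 14, 4, 5, 9, 16, 13, 2, 11, 7, 10, 6, 12, 1, 3, 15, 8]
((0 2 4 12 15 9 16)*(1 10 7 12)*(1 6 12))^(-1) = (0 16 9 15 12 6 4 2)(1 7 10) = [16, 7, 0, 3, 2, 5, 4, 10, 8, 15, 1, 11, 6, 13, 14, 12, 9]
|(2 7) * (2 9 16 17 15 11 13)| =|(2 7 9 16 17 15 11 13)| =8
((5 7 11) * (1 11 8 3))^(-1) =[0, 3, 2, 8, 4, 11, 6, 5, 7, 9, 10, 1] =(1 3 8 7 5 11)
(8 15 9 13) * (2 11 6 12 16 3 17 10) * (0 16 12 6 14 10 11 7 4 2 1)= (0 16 3 17 11 14 10 1)(2 7 4)(8 15 9 13)= [16, 0, 7, 17, 2, 5, 6, 4, 15, 13, 1, 14, 12, 8, 10, 9, 3, 11]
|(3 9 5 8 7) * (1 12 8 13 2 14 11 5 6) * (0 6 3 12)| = |(0 6 1)(2 14 11 5 13)(3 9)(7 12 8)| = 30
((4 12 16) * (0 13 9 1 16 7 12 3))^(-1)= (0 3 4 16 1 9 13)(7 12)= [3, 9, 2, 4, 16, 5, 6, 12, 8, 13, 10, 11, 7, 0, 14, 15, 1]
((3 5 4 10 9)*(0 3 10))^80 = [0, 1, 2, 3, 4, 5, 6, 7, 8, 9, 10] = (10)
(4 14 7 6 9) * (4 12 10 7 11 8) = [0, 1, 2, 3, 14, 5, 9, 6, 4, 12, 7, 8, 10, 13, 11] = (4 14 11 8)(6 9 12 10 7)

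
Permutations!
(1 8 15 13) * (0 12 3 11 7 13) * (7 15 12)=(0 7 13 1 8 12 3 11 15)=[7, 8, 2, 11, 4, 5, 6, 13, 12, 9, 10, 15, 3, 1, 14, 0]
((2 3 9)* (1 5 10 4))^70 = (1 10)(2 3 9)(4 5) = [0, 10, 3, 9, 5, 4, 6, 7, 8, 2, 1]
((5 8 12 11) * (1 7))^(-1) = (1 7)(5 11 12 8) = [0, 7, 2, 3, 4, 11, 6, 1, 5, 9, 10, 12, 8]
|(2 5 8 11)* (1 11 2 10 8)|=6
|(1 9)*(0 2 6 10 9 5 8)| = |(0 2 6 10 9 1 5 8)| = 8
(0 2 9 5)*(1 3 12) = (0 2 9 5)(1 3 12) = [2, 3, 9, 12, 4, 0, 6, 7, 8, 5, 10, 11, 1]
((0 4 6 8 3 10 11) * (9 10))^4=(0 3)(4 9)(6 10)(8 11)=[3, 1, 2, 0, 9, 5, 10, 7, 11, 4, 6, 8]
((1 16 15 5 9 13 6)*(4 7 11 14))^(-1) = (1 6 13 9 5 15 16)(4 14 11 7) = [0, 6, 2, 3, 14, 15, 13, 4, 8, 5, 10, 7, 12, 9, 11, 16, 1]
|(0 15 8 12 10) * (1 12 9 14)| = |(0 15 8 9 14 1 12 10)| = 8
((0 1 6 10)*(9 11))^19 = (0 10 6 1)(9 11) = [10, 0, 2, 3, 4, 5, 1, 7, 8, 11, 6, 9]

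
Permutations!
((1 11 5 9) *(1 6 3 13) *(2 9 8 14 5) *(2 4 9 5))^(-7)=(2 5 8 14)=[0, 1, 5, 3, 4, 8, 6, 7, 14, 9, 10, 11, 12, 13, 2]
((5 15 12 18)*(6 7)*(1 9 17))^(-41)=(1 9 17)(5 18 12 15)(6 7)=[0, 9, 2, 3, 4, 18, 7, 6, 8, 17, 10, 11, 15, 13, 14, 5, 16, 1, 12]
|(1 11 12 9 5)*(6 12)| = |(1 11 6 12 9 5)| = 6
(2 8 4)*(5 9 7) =(2 8 4)(5 9 7) =[0, 1, 8, 3, 2, 9, 6, 5, 4, 7]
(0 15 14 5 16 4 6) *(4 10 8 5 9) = (0 15 14 9 4 6)(5 16 10 8) = [15, 1, 2, 3, 6, 16, 0, 7, 5, 4, 8, 11, 12, 13, 9, 14, 10]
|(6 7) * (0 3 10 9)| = |(0 3 10 9)(6 7)| = 4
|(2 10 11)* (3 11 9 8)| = 6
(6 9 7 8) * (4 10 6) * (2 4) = (2 4 10 6 9 7 8) = [0, 1, 4, 3, 10, 5, 9, 8, 2, 7, 6]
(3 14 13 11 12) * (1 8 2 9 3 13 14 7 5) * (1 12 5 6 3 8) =(14)(2 9 8)(3 7 6)(5 12 13 11) =[0, 1, 9, 7, 4, 12, 3, 6, 2, 8, 10, 5, 13, 11, 14]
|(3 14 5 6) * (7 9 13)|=|(3 14 5 6)(7 9 13)|=12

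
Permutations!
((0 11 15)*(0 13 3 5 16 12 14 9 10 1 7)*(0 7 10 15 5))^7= (0 15 12 11 13 14 5 3 9 16)(1 10)= [15, 10, 2, 9, 4, 3, 6, 7, 8, 16, 1, 13, 11, 14, 5, 12, 0]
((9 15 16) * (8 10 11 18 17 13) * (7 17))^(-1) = (7 18 11 10 8 13 17)(9 16 15) = [0, 1, 2, 3, 4, 5, 6, 18, 13, 16, 8, 10, 12, 17, 14, 9, 15, 7, 11]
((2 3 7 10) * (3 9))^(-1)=(2 10 7 3 9)=[0, 1, 10, 9, 4, 5, 6, 3, 8, 2, 7]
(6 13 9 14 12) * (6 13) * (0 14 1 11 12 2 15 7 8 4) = (0 14 2 15 7 8 4)(1 11 12 13 9) = [14, 11, 15, 3, 0, 5, 6, 8, 4, 1, 10, 12, 13, 9, 2, 7]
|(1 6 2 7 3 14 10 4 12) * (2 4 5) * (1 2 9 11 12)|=9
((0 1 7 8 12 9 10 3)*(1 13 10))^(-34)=[10, 7, 2, 13, 4, 5, 6, 8, 12, 1, 0, 11, 9, 3]=(0 10)(1 7 8 12 9)(3 13)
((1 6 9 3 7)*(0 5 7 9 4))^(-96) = (9) = [0, 1, 2, 3, 4, 5, 6, 7, 8, 9]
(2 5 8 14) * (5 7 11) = (2 7 11 5 8 14) = [0, 1, 7, 3, 4, 8, 6, 11, 14, 9, 10, 5, 12, 13, 2]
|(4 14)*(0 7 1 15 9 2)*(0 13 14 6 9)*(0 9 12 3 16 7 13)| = 13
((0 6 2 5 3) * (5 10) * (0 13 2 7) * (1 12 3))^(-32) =(0 6 7)(1 13 5 3 10 12 2) =[6, 13, 1, 10, 4, 3, 7, 0, 8, 9, 12, 11, 2, 5]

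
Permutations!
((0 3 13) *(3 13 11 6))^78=(13)=[0, 1, 2, 3, 4, 5, 6, 7, 8, 9, 10, 11, 12, 13]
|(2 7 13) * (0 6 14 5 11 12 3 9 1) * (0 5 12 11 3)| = |(0 6 14 12)(1 5 3 9)(2 7 13)| = 12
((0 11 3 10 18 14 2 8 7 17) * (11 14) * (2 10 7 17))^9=(0 17 8 2 7 3 11 18 10 14)=[17, 1, 7, 11, 4, 5, 6, 3, 2, 9, 14, 18, 12, 13, 0, 15, 16, 8, 10]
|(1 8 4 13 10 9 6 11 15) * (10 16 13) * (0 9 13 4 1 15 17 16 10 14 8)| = 10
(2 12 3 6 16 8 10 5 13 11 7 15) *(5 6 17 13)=(2 12 3 17 13 11 7 15)(6 16 8 10)=[0, 1, 12, 17, 4, 5, 16, 15, 10, 9, 6, 7, 3, 11, 14, 2, 8, 13]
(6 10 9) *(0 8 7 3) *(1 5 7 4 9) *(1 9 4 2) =(0 8 2 1 5 7 3)(6 10 9) =[8, 5, 1, 0, 4, 7, 10, 3, 2, 6, 9]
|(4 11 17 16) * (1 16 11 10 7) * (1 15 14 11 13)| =|(1 16 4 10 7 15 14 11 17 13)| =10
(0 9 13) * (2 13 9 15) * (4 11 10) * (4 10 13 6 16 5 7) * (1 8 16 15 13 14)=(0 13)(1 8 16 5 7 4 11 14)(2 6 15)=[13, 8, 6, 3, 11, 7, 15, 4, 16, 9, 10, 14, 12, 0, 1, 2, 5]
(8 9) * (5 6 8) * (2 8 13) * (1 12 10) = (1 12 10)(2 8 9 5 6 13) = [0, 12, 8, 3, 4, 6, 13, 7, 9, 5, 1, 11, 10, 2]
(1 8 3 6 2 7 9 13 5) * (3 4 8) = (1 3 6 2 7 9 13 5)(4 8) = [0, 3, 7, 6, 8, 1, 2, 9, 4, 13, 10, 11, 12, 5]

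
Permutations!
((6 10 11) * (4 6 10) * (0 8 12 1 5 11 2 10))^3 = (0 1)(2 10)(4 6)(5 8)(11 12) = [1, 0, 10, 3, 6, 8, 4, 7, 5, 9, 2, 12, 11]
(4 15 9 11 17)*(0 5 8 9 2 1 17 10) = (0 5 8 9 11 10)(1 17 4 15 2) = [5, 17, 1, 3, 15, 8, 6, 7, 9, 11, 0, 10, 12, 13, 14, 2, 16, 4]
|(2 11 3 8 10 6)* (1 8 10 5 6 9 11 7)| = 12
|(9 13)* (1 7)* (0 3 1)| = 4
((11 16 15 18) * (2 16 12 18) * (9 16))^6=(18)(2 16)(9 15)=[0, 1, 16, 3, 4, 5, 6, 7, 8, 15, 10, 11, 12, 13, 14, 9, 2, 17, 18]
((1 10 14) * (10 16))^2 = (1 10)(14 16) = [0, 10, 2, 3, 4, 5, 6, 7, 8, 9, 1, 11, 12, 13, 16, 15, 14]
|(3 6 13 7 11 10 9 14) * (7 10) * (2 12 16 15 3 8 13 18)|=70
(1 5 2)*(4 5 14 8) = (1 14 8 4 5 2) = [0, 14, 1, 3, 5, 2, 6, 7, 4, 9, 10, 11, 12, 13, 8]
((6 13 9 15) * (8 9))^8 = [0, 1, 2, 3, 4, 5, 9, 7, 6, 13, 10, 11, 12, 15, 14, 8] = (6 9 13 15 8)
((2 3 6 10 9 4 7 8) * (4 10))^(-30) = (10) = [0, 1, 2, 3, 4, 5, 6, 7, 8, 9, 10]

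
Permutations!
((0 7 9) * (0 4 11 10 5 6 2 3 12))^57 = [9, 1, 12, 0, 10, 2, 3, 4, 8, 11, 6, 5, 7] = (0 9 11 5 2 12 7 4 10 6 3)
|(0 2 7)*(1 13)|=6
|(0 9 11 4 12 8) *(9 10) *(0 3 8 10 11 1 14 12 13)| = 20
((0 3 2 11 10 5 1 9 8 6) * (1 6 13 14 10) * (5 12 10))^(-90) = (0 5 13 9 11 3 6 14 8 1 2) = [5, 2, 0, 6, 4, 13, 14, 7, 1, 11, 10, 3, 12, 9, 8]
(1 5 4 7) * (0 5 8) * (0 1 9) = [5, 8, 2, 3, 7, 4, 6, 9, 1, 0] = (0 5 4 7 9)(1 8)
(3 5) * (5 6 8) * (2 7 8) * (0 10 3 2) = [10, 1, 7, 6, 4, 2, 0, 8, 5, 9, 3] = (0 10 3 6)(2 7 8 5)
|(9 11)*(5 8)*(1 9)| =6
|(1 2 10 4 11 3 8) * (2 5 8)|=|(1 5 8)(2 10 4 11 3)|=15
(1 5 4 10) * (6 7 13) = (1 5 4 10)(6 7 13) = [0, 5, 2, 3, 10, 4, 7, 13, 8, 9, 1, 11, 12, 6]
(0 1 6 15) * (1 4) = [4, 6, 2, 3, 1, 5, 15, 7, 8, 9, 10, 11, 12, 13, 14, 0] = (0 4 1 6 15)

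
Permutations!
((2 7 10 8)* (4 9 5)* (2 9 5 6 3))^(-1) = [0, 1, 3, 6, 5, 4, 9, 2, 10, 8, 7] = (2 3 6 9 8 10 7)(4 5)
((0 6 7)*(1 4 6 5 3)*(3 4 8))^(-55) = (1 3 8) = [0, 3, 2, 8, 4, 5, 6, 7, 1]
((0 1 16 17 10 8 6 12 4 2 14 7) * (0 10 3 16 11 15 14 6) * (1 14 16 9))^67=(0 7 8 14 10)(1 17 11 3 15 9 16)(2 4 12 6)=[7, 17, 4, 15, 12, 5, 2, 8, 14, 16, 0, 3, 6, 13, 10, 9, 1, 11]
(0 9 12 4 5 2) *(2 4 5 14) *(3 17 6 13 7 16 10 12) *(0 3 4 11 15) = (0 9 4 14 2 3 17 6 13 7 16 10 12 5 11 15) = [9, 1, 3, 17, 14, 11, 13, 16, 8, 4, 12, 15, 5, 7, 2, 0, 10, 6]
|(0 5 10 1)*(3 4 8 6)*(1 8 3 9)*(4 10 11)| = 10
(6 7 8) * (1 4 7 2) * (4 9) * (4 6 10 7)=(1 9 6 2)(7 8 10)=[0, 9, 1, 3, 4, 5, 2, 8, 10, 6, 7]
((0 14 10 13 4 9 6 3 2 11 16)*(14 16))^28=[0, 1, 11, 2, 9, 5, 3, 7, 8, 6, 13, 14, 12, 4, 10, 15, 16]=(16)(2 11 14 10 13 4 9 6 3)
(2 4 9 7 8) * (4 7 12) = [0, 1, 7, 3, 9, 5, 6, 8, 2, 12, 10, 11, 4] = (2 7 8)(4 9 12)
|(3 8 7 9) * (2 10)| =|(2 10)(3 8 7 9)| =4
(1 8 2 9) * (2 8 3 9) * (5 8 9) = (1 3 5 8 9) = [0, 3, 2, 5, 4, 8, 6, 7, 9, 1]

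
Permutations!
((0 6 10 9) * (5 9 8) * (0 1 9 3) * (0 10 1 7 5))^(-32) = (0 7 8 9 10 1 3 6 5) = [7, 3, 2, 6, 4, 0, 5, 8, 9, 10, 1]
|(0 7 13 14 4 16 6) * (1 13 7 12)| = |(0 12 1 13 14 4 16 6)| = 8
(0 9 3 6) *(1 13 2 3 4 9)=[1, 13, 3, 6, 9, 5, 0, 7, 8, 4, 10, 11, 12, 2]=(0 1 13 2 3 6)(4 9)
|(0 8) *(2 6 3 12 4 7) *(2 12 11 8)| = |(0 2 6 3 11 8)(4 7 12)| = 6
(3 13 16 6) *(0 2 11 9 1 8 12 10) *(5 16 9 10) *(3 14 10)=(0 2 11 3 13 9 1 8 12 5 16 6 14 10)=[2, 8, 11, 13, 4, 16, 14, 7, 12, 1, 0, 3, 5, 9, 10, 15, 6]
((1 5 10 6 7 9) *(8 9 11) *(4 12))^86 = (12)(1 8 7 10)(5 9 11 6) = [0, 8, 2, 3, 4, 9, 5, 10, 7, 11, 1, 6, 12]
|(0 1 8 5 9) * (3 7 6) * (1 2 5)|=|(0 2 5 9)(1 8)(3 7 6)|=12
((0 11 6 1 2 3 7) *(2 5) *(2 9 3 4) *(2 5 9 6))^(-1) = (0 7 3 9 1 6 5 4 2 11) = [7, 6, 11, 9, 2, 4, 5, 3, 8, 1, 10, 0]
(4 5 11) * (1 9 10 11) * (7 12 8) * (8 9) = (1 8 7 12 9 10 11 4 5) = [0, 8, 2, 3, 5, 1, 6, 12, 7, 10, 11, 4, 9]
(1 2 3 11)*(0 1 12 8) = (0 1 2 3 11 12 8) = [1, 2, 3, 11, 4, 5, 6, 7, 0, 9, 10, 12, 8]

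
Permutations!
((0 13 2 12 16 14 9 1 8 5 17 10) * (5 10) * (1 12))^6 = (17)(9 16)(12 14) = [0, 1, 2, 3, 4, 5, 6, 7, 8, 16, 10, 11, 14, 13, 12, 15, 9, 17]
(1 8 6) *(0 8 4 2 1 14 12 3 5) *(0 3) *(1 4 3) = (0 8 6 14 12)(1 3 5)(2 4) = [8, 3, 4, 5, 2, 1, 14, 7, 6, 9, 10, 11, 0, 13, 12]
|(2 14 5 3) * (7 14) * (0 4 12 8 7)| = 9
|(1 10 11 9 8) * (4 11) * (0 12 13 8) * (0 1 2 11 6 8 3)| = 8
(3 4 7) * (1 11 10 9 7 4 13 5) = (1 11 10 9 7 3 13 5) = [0, 11, 2, 13, 4, 1, 6, 3, 8, 7, 9, 10, 12, 5]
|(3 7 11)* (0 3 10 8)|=|(0 3 7 11 10 8)|=6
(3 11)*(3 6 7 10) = (3 11 6 7 10) = [0, 1, 2, 11, 4, 5, 7, 10, 8, 9, 3, 6]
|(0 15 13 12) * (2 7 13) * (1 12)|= 7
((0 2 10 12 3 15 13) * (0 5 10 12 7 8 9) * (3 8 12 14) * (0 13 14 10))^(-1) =(0 5 13 9 8 12 7 10 2)(3 14 15) =[5, 1, 0, 14, 4, 13, 6, 10, 12, 8, 2, 11, 7, 9, 15, 3]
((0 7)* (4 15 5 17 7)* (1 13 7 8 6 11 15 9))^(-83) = [4, 13, 2, 3, 9, 17, 11, 0, 6, 1, 10, 15, 12, 7, 14, 5, 16, 8] = (0 4 9 1 13 7)(5 17 8 6 11 15)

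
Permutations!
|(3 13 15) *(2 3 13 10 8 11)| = |(2 3 10 8 11)(13 15)| = 10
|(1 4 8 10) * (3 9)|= 4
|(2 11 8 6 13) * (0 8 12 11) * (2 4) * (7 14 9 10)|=12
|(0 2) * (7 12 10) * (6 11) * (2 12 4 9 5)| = 8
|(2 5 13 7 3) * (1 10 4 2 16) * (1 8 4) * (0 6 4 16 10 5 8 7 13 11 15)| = |(0 6 4 2 8 16 7 3 10 1 5 11 15)| = 13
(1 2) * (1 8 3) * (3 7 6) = [0, 2, 8, 1, 4, 5, 3, 6, 7] = (1 2 8 7 6 3)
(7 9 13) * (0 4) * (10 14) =(0 4)(7 9 13)(10 14) =[4, 1, 2, 3, 0, 5, 6, 9, 8, 13, 14, 11, 12, 7, 10]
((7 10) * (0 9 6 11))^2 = (0 6)(9 11) = [6, 1, 2, 3, 4, 5, 0, 7, 8, 11, 10, 9]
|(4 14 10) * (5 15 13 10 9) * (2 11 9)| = 9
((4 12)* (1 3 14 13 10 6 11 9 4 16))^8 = (1 4 6 14 16 9 10 3 12 11 13) = [0, 4, 2, 12, 6, 5, 14, 7, 8, 10, 3, 13, 11, 1, 16, 15, 9]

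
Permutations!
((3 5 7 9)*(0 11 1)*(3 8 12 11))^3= (0 7 12)(1 5 8)(3 9 11)= [7, 5, 2, 9, 4, 8, 6, 12, 1, 11, 10, 3, 0]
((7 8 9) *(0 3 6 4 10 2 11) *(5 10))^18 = (0 6 5 2)(3 4 10 11) = [6, 1, 0, 4, 10, 2, 5, 7, 8, 9, 11, 3]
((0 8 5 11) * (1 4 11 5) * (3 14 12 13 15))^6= (0 8 1 4 11)(3 14 12 13 15)= [8, 4, 2, 14, 11, 5, 6, 7, 1, 9, 10, 0, 13, 15, 12, 3]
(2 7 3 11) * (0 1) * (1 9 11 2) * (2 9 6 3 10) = (0 6 3 9 11 1)(2 7 10) = [6, 0, 7, 9, 4, 5, 3, 10, 8, 11, 2, 1]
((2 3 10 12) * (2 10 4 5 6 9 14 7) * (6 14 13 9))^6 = (14) = [0, 1, 2, 3, 4, 5, 6, 7, 8, 9, 10, 11, 12, 13, 14]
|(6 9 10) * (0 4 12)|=3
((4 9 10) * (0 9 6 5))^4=(0 6 10)(4 9 5)=[6, 1, 2, 3, 9, 4, 10, 7, 8, 5, 0]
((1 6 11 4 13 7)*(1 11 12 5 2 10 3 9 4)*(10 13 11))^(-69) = [0, 5, 10, 11, 6, 7, 2, 9, 8, 1, 4, 12, 13, 3] = (1 5 7 9)(2 10 4 6)(3 11 12 13)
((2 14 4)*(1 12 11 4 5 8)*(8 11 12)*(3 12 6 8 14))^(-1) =(1 8 6 12 3 2 4 11 5 14) =[0, 8, 4, 2, 11, 14, 12, 7, 6, 9, 10, 5, 3, 13, 1]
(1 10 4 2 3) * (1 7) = (1 10 4 2 3 7) = [0, 10, 3, 7, 2, 5, 6, 1, 8, 9, 4]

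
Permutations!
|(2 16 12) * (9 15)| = |(2 16 12)(9 15)| = 6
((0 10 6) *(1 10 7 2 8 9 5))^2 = [2, 6, 9, 3, 4, 10, 7, 8, 5, 1, 0] = (0 2 9 1 6 7 8 5 10)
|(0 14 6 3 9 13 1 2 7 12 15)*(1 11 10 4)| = 14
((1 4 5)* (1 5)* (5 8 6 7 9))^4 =(5 9 7 6 8) =[0, 1, 2, 3, 4, 9, 8, 6, 5, 7]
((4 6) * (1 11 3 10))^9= [0, 11, 2, 10, 6, 5, 4, 7, 8, 9, 1, 3]= (1 11 3 10)(4 6)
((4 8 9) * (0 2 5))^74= [5, 1, 0, 3, 9, 2, 6, 7, 4, 8]= (0 5 2)(4 9 8)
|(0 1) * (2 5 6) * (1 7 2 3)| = 7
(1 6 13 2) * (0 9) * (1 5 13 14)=(0 9)(1 6 14)(2 5 13)=[9, 6, 5, 3, 4, 13, 14, 7, 8, 0, 10, 11, 12, 2, 1]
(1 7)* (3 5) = [0, 7, 2, 5, 4, 3, 6, 1] = (1 7)(3 5)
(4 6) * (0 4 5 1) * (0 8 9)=(0 4 6 5 1 8 9)=[4, 8, 2, 3, 6, 1, 5, 7, 9, 0]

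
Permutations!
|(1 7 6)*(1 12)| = 4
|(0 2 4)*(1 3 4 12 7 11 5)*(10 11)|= |(0 2 12 7 10 11 5 1 3 4)|= 10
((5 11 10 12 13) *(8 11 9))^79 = (5 8 10 13 9 11 12) = [0, 1, 2, 3, 4, 8, 6, 7, 10, 11, 13, 12, 5, 9]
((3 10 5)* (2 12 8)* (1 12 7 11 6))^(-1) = (1 6 11 7 2 8 12)(3 5 10) = [0, 6, 8, 5, 4, 10, 11, 2, 12, 9, 3, 7, 1]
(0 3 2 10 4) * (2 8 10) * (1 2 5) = (0 3 8 10 4)(1 2 5) = [3, 2, 5, 8, 0, 1, 6, 7, 10, 9, 4]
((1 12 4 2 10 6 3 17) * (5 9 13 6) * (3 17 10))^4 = (1 3 13 12 10 6 4 5 17 2 9) = [0, 3, 9, 13, 5, 17, 4, 7, 8, 1, 6, 11, 10, 12, 14, 15, 16, 2]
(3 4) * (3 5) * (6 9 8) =(3 4 5)(6 9 8) =[0, 1, 2, 4, 5, 3, 9, 7, 6, 8]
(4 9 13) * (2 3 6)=[0, 1, 3, 6, 9, 5, 2, 7, 8, 13, 10, 11, 12, 4]=(2 3 6)(4 9 13)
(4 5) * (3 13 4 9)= [0, 1, 2, 13, 5, 9, 6, 7, 8, 3, 10, 11, 12, 4]= (3 13 4 5 9)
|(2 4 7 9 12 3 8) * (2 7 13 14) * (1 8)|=|(1 8 7 9 12 3)(2 4 13 14)|=12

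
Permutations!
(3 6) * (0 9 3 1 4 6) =(0 9 3)(1 4 6) =[9, 4, 2, 0, 6, 5, 1, 7, 8, 3]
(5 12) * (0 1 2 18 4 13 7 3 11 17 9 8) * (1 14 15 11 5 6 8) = (0 14 15 11 17 9 1 2 18 4 13 7 3 5 12 6 8) = [14, 2, 18, 5, 13, 12, 8, 3, 0, 1, 10, 17, 6, 7, 15, 11, 16, 9, 4]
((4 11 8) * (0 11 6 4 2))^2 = (0 8)(2 11) = [8, 1, 11, 3, 4, 5, 6, 7, 0, 9, 10, 2]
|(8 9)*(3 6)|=|(3 6)(8 9)|=2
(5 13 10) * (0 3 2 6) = (0 3 2 6)(5 13 10) = [3, 1, 6, 2, 4, 13, 0, 7, 8, 9, 5, 11, 12, 10]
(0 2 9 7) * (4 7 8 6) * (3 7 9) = (0 2 3 7)(4 9 8 6) = [2, 1, 3, 7, 9, 5, 4, 0, 6, 8]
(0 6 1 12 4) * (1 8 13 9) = [6, 12, 2, 3, 0, 5, 8, 7, 13, 1, 10, 11, 4, 9] = (0 6 8 13 9 1 12 4)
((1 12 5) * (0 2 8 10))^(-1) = (0 10 8 2)(1 5 12) = [10, 5, 0, 3, 4, 12, 6, 7, 2, 9, 8, 11, 1]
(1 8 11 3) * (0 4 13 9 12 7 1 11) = (0 4 13 9 12 7 1 8)(3 11) = [4, 8, 2, 11, 13, 5, 6, 1, 0, 12, 10, 3, 7, 9]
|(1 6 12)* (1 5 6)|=3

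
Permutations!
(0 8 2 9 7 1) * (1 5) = (0 8 2 9 7 5 1) = [8, 0, 9, 3, 4, 1, 6, 5, 2, 7]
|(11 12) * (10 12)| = |(10 12 11)| = 3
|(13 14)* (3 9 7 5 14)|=|(3 9 7 5 14 13)|=6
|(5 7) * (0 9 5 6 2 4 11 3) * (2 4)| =8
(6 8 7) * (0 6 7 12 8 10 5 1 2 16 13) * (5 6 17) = [17, 2, 16, 3, 4, 1, 10, 7, 12, 9, 6, 11, 8, 0, 14, 15, 13, 5] = (0 17 5 1 2 16 13)(6 10)(8 12)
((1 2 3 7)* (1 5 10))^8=(1 3 5)(2 7 10)=[0, 3, 7, 5, 4, 1, 6, 10, 8, 9, 2]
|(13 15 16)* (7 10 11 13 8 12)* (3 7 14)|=|(3 7 10 11 13 15 16 8 12 14)|=10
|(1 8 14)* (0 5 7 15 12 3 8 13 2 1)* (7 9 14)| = |(0 5 9 14)(1 13 2)(3 8 7 15 12)| = 60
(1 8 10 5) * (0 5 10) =(10)(0 5 1 8) =[5, 8, 2, 3, 4, 1, 6, 7, 0, 9, 10]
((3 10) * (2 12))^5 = (2 12)(3 10) = [0, 1, 12, 10, 4, 5, 6, 7, 8, 9, 3, 11, 2]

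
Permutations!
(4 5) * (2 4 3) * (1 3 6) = (1 3 2 4 5 6) = [0, 3, 4, 2, 5, 6, 1]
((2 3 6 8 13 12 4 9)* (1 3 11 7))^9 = (1 11 9 12 8 3 7 2 4 13 6) = [0, 11, 4, 7, 13, 5, 1, 2, 3, 12, 10, 9, 8, 6]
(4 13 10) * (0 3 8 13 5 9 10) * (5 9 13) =(0 3 8 5 13)(4 9 10) =[3, 1, 2, 8, 9, 13, 6, 7, 5, 10, 4, 11, 12, 0]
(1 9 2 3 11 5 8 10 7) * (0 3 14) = (0 3 11 5 8 10 7 1 9 2 14) = [3, 9, 14, 11, 4, 8, 6, 1, 10, 2, 7, 5, 12, 13, 0]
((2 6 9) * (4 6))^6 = (2 6)(4 9) = [0, 1, 6, 3, 9, 5, 2, 7, 8, 4]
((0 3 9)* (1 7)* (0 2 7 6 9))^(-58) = (1 9 7 6 2) = [0, 9, 1, 3, 4, 5, 2, 6, 8, 7]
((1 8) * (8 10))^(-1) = (1 8 10) = [0, 8, 2, 3, 4, 5, 6, 7, 10, 9, 1]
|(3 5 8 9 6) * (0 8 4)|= |(0 8 9 6 3 5 4)|= 7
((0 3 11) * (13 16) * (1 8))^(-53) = (0 3 11)(1 8)(13 16) = [3, 8, 2, 11, 4, 5, 6, 7, 1, 9, 10, 0, 12, 16, 14, 15, 13]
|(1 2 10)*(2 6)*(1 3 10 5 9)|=10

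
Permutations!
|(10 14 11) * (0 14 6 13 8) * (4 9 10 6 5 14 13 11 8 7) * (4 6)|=|(0 13 7 6 11 4 9 10 5 14 8)|=11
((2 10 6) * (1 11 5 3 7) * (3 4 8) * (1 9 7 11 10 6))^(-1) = (1 10)(2 6)(3 8 4 5 11)(7 9) = [0, 10, 6, 8, 5, 11, 2, 9, 4, 7, 1, 3]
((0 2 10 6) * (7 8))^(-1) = (0 6 10 2)(7 8) = [6, 1, 0, 3, 4, 5, 10, 8, 7, 9, 2]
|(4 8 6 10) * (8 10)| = |(4 10)(6 8)| = 2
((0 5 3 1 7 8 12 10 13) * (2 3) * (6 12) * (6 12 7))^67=(0 5 2 3 1 6 7 8 12 10 13)=[5, 6, 3, 1, 4, 2, 7, 8, 12, 9, 13, 11, 10, 0]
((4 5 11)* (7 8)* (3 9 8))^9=[0, 1, 2, 9, 4, 5, 6, 3, 7, 8, 10, 11]=(11)(3 9 8 7)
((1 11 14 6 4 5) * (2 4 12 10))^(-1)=(1 5 4 2 10 12 6 14 11)=[0, 5, 10, 3, 2, 4, 14, 7, 8, 9, 12, 1, 6, 13, 11]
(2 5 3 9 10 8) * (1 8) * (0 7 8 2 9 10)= [7, 2, 5, 10, 4, 3, 6, 8, 9, 0, 1]= (0 7 8 9)(1 2 5 3 10)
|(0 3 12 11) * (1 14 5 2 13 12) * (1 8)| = 10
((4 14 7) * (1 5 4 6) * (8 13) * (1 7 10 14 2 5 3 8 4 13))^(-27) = (2 5 13 4)(6 7)(10 14) = [0, 1, 5, 3, 2, 13, 7, 6, 8, 9, 14, 11, 12, 4, 10]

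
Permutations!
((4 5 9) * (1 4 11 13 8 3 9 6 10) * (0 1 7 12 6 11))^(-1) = [9, 0, 2, 8, 1, 4, 12, 10, 13, 3, 6, 5, 7, 11] = (0 9 3 8 13 11 5 4 1)(6 12 7 10)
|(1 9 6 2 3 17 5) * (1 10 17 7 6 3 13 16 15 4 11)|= |(1 9 3 7 6 2 13 16 15 4 11)(5 10 17)|= 33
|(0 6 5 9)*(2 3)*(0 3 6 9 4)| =7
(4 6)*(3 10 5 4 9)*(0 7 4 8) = (0 7 4 6 9 3 10 5 8) = [7, 1, 2, 10, 6, 8, 9, 4, 0, 3, 5]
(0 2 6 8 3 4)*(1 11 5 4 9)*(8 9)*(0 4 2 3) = [3, 11, 6, 8, 4, 2, 9, 7, 0, 1, 10, 5] = (0 3 8)(1 11 5 2 6 9)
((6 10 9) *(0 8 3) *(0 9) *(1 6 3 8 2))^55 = [0, 1, 2, 9, 4, 5, 6, 7, 8, 3, 10] = (10)(3 9)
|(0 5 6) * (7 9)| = 6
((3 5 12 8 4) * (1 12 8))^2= (12)(3 8)(4 5)= [0, 1, 2, 8, 5, 4, 6, 7, 3, 9, 10, 11, 12]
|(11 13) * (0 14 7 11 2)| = |(0 14 7 11 13 2)| = 6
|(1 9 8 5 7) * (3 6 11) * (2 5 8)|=15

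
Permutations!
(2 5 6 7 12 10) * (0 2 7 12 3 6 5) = [2, 1, 0, 6, 4, 5, 12, 3, 8, 9, 7, 11, 10] = (0 2)(3 6 12 10 7)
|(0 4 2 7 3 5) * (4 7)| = |(0 7 3 5)(2 4)| = 4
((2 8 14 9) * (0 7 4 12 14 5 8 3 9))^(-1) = [14, 1, 9, 2, 7, 8, 6, 0, 5, 3, 10, 11, 4, 13, 12] = (0 14 12 4 7)(2 9 3)(5 8)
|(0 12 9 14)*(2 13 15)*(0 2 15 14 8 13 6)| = 8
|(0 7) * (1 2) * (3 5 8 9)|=4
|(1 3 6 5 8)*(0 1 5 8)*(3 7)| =|(0 1 7 3 6 8 5)| =7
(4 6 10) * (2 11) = [0, 1, 11, 3, 6, 5, 10, 7, 8, 9, 4, 2] = (2 11)(4 6 10)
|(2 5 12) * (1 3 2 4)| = 6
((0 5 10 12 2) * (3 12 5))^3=(0 2 12 3)(5 10)=[2, 1, 12, 0, 4, 10, 6, 7, 8, 9, 5, 11, 3]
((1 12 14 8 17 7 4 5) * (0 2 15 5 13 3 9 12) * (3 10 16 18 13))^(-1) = [1, 5, 0, 4, 7, 15, 6, 17, 14, 3, 13, 11, 9, 18, 12, 2, 10, 8, 16] = (0 1 5 15 2)(3 4 7 17 8 14 12 9)(10 13 18 16)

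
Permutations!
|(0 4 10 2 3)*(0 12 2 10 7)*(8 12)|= 12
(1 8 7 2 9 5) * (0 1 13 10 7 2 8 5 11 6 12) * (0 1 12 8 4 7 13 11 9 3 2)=(0 12 1 5 11 6 8)(2 3)(4 7)(10 13)=[12, 5, 3, 2, 7, 11, 8, 4, 0, 9, 13, 6, 1, 10]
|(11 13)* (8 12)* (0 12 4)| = 4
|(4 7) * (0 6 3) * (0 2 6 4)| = |(0 4 7)(2 6 3)| = 3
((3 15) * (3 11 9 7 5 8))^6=[0, 1, 2, 8, 4, 7, 6, 9, 5, 11, 10, 15, 12, 13, 14, 3]=(3 8 5 7 9 11 15)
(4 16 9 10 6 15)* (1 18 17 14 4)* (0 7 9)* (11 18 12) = (0 7 9 10 6 15 1 12 11 18 17 14 4 16) = [7, 12, 2, 3, 16, 5, 15, 9, 8, 10, 6, 18, 11, 13, 4, 1, 0, 14, 17]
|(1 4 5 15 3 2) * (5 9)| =7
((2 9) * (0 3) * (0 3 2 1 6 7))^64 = (0 6 9)(1 2 7) = [6, 2, 7, 3, 4, 5, 9, 1, 8, 0]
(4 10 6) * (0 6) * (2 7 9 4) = [6, 1, 7, 3, 10, 5, 2, 9, 8, 4, 0] = (0 6 2 7 9 4 10)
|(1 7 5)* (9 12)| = 6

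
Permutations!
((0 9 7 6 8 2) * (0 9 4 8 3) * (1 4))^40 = (0 2 3 8 6 4 7 1 9) = [2, 9, 3, 8, 7, 5, 4, 1, 6, 0]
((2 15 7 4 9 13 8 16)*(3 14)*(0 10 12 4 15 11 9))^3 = (0 4 12 10)(2 13)(3 14)(7 15)(8 11)(9 16) = [4, 1, 13, 14, 12, 5, 6, 15, 11, 16, 0, 8, 10, 2, 3, 7, 9]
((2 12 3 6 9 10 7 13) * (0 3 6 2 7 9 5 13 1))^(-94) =(0 5 3 13 2 7 12 1 6) =[5, 6, 7, 13, 4, 3, 0, 12, 8, 9, 10, 11, 1, 2]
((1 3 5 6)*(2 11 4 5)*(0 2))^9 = (0 2 11 4 5 6 1 3) = [2, 3, 11, 0, 5, 6, 1, 7, 8, 9, 10, 4]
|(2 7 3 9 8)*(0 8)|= 6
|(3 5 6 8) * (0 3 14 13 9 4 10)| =10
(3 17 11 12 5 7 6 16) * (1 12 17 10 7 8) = (1 12 5 8)(3 10 7 6 16)(11 17) = [0, 12, 2, 10, 4, 8, 16, 6, 1, 9, 7, 17, 5, 13, 14, 15, 3, 11]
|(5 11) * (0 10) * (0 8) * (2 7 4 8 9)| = |(0 10 9 2 7 4 8)(5 11)| = 14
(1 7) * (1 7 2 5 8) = (1 2 5 8) = [0, 2, 5, 3, 4, 8, 6, 7, 1]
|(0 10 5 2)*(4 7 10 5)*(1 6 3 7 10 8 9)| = |(0 5 2)(1 6 3 7 8 9)(4 10)| = 6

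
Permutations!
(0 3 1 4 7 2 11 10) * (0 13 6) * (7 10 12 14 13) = (0 3 1 4 10 7 2 11 12 14 13 6) = [3, 4, 11, 1, 10, 5, 0, 2, 8, 9, 7, 12, 14, 6, 13]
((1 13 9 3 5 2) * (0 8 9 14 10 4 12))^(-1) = (0 12 4 10 14 13 1 2 5 3 9 8) = [12, 2, 5, 9, 10, 3, 6, 7, 0, 8, 14, 11, 4, 1, 13]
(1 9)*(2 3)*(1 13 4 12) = [0, 9, 3, 2, 12, 5, 6, 7, 8, 13, 10, 11, 1, 4] = (1 9 13 4 12)(2 3)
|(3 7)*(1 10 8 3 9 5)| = |(1 10 8 3 7 9 5)| = 7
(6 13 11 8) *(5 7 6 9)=(5 7 6 13 11 8 9)=[0, 1, 2, 3, 4, 7, 13, 6, 9, 5, 10, 8, 12, 11]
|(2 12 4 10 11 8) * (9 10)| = 7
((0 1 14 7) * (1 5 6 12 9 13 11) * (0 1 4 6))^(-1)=(0 5)(1 7 14)(4 11 13 9 12 6)=[5, 7, 2, 3, 11, 0, 4, 14, 8, 12, 10, 13, 6, 9, 1]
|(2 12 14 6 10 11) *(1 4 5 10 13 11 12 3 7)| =|(1 4 5 10 12 14 6 13 11 2 3 7)| =12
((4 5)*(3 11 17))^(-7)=(3 17 11)(4 5)=[0, 1, 2, 17, 5, 4, 6, 7, 8, 9, 10, 3, 12, 13, 14, 15, 16, 11]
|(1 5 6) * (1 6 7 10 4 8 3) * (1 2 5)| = |(2 5 7 10 4 8 3)| = 7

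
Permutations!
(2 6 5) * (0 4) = (0 4)(2 6 5) = [4, 1, 6, 3, 0, 2, 5]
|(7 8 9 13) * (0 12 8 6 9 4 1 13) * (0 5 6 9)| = |(0 12 8 4 1 13 7 9 5 6)| = 10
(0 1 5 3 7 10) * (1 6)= (0 6 1 5 3 7 10)= [6, 5, 2, 7, 4, 3, 1, 10, 8, 9, 0]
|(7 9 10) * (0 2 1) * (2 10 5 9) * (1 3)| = 6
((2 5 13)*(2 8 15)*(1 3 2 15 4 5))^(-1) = (15)(1 2 3)(4 8 13 5) = [0, 2, 3, 1, 8, 4, 6, 7, 13, 9, 10, 11, 12, 5, 14, 15]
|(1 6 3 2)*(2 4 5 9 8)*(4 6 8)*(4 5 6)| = |(1 8 2)(3 4 6)(5 9)| = 6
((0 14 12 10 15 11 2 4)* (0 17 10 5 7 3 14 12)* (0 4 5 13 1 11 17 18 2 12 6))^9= (0 6)(1 11 12 13)(2 7 14 18 5 3 4)= [6, 11, 7, 4, 2, 3, 0, 14, 8, 9, 10, 12, 13, 1, 18, 15, 16, 17, 5]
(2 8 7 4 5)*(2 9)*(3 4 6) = [0, 1, 8, 4, 5, 9, 3, 6, 7, 2] = (2 8 7 6 3 4 5 9)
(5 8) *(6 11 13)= (5 8)(6 11 13)= [0, 1, 2, 3, 4, 8, 11, 7, 5, 9, 10, 13, 12, 6]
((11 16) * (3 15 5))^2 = [0, 1, 2, 5, 4, 15, 6, 7, 8, 9, 10, 11, 12, 13, 14, 3, 16] = (16)(3 5 15)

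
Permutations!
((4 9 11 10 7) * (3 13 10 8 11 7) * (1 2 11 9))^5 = (1 7 8 2 4 9 11)(3 10 13) = [0, 7, 4, 10, 9, 5, 6, 8, 2, 11, 13, 1, 12, 3]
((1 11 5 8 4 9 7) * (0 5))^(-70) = (0 8 9 1)(4 7 11 5) = [8, 0, 2, 3, 7, 4, 6, 11, 9, 1, 10, 5]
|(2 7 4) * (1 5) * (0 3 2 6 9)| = |(0 3 2 7 4 6 9)(1 5)| = 14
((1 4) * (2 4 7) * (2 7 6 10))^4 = (1 4 2 10 6) = [0, 4, 10, 3, 2, 5, 1, 7, 8, 9, 6]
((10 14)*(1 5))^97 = [0, 5, 2, 3, 4, 1, 6, 7, 8, 9, 14, 11, 12, 13, 10] = (1 5)(10 14)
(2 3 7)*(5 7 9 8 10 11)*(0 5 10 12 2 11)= (0 5 7 11 10)(2 3 9 8 12)= [5, 1, 3, 9, 4, 7, 6, 11, 12, 8, 0, 10, 2]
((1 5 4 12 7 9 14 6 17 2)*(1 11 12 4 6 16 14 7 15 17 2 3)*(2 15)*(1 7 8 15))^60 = (17) = [0, 1, 2, 3, 4, 5, 6, 7, 8, 9, 10, 11, 12, 13, 14, 15, 16, 17]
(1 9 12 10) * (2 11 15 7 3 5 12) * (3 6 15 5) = (1 9 2 11 5 12 10)(6 15 7) = [0, 9, 11, 3, 4, 12, 15, 6, 8, 2, 1, 5, 10, 13, 14, 7]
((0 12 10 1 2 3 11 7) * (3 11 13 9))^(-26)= (0 10 2 7 12 1 11)(3 13 9)= [10, 11, 7, 13, 4, 5, 6, 12, 8, 3, 2, 0, 1, 9]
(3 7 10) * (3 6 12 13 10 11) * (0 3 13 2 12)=(0 3 7 11 13 10 6)(2 12)=[3, 1, 12, 7, 4, 5, 0, 11, 8, 9, 6, 13, 2, 10]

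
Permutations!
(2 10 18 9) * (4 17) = (2 10 18 9)(4 17) = [0, 1, 10, 3, 17, 5, 6, 7, 8, 2, 18, 11, 12, 13, 14, 15, 16, 4, 9]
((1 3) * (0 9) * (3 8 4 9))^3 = (0 8)(1 9)(3 4) = [8, 9, 2, 4, 3, 5, 6, 7, 0, 1]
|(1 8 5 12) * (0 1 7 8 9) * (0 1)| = 4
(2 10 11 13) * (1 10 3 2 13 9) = (13)(1 10 11 9)(2 3) = [0, 10, 3, 2, 4, 5, 6, 7, 8, 1, 11, 9, 12, 13]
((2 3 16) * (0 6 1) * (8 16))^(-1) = (0 1 6)(2 16 8 3) = [1, 6, 16, 2, 4, 5, 0, 7, 3, 9, 10, 11, 12, 13, 14, 15, 8]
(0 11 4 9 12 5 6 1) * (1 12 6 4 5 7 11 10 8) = (0 10 8 1)(4 9 6 12 7 11 5) = [10, 0, 2, 3, 9, 4, 12, 11, 1, 6, 8, 5, 7]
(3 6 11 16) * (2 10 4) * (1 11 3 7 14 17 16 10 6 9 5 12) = (1 11 10 4 2 6 3 9 5 12)(7 14 17 16) = [0, 11, 6, 9, 2, 12, 3, 14, 8, 5, 4, 10, 1, 13, 17, 15, 7, 16]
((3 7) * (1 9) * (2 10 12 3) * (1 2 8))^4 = [0, 12, 7, 9, 4, 5, 6, 2, 10, 3, 8, 11, 1] = (1 12)(2 7)(3 9)(8 10)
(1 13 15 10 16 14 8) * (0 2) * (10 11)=(0 2)(1 13 15 11 10 16 14 8)=[2, 13, 0, 3, 4, 5, 6, 7, 1, 9, 16, 10, 12, 15, 8, 11, 14]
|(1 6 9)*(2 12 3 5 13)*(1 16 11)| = 5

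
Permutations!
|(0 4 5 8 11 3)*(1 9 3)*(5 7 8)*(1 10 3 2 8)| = |(0 4 7 1 9 2 8 11 10 3)| = 10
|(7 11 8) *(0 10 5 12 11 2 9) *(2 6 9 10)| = |(0 2 10 5 12 11 8 7 6 9)| = 10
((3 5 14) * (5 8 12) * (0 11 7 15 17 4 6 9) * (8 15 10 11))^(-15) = [17, 1, 2, 8, 14, 9, 3, 7, 4, 15, 10, 11, 6, 13, 0, 12, 16, 5] = (0 17 5 9 15 12 6 3 8 4 14)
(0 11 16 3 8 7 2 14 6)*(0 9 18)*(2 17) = [11, 1, 14, 8, 4, 5, 9, 17, 7, 18, 10, 16, 12, 13, 6, 15, 3, 2, 0] = (0 11 16 3 8 7 17 2 14 6 9 18)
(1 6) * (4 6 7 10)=(1 7 10 4 6)=[0, 7, 2, 3, 6, 5, 1, 10, 8, 9, 4]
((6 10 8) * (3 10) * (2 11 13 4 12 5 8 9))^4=(2 12 3 11 5 10 13 8 9 4 6)=[0, 1, 12, 11, 6, 10, 2, 7, 9, 4, 13, 5, 3, 8]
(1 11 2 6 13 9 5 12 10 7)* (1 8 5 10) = (1 11 2 6 13 9 10 7 8 5 12) = [0, 11, 6, 3, 4, 12, 13, 8, 5, 10, 7, 2, 1, 9]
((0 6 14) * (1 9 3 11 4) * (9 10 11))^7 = (0 6 14)(1 4 11 10)(3 9) = [6, 4, 2, 9, 11, 5, 14, 7, 8, 3, 1, 10, 12, 13, 0]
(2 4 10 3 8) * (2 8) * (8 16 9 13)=(2 4 10 3)(8 16 9 13)=[0, 1, 4, 2, 10, 5, 6, 7, 16, 13, 3, 11, 12, 8, 14, 15, 9]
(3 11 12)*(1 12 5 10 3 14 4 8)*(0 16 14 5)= (0 16 14 4 8 1 12 5 10 3 11)= [16, 12, 2, 11, 8, 10, 6, 7, 1, 9, 3, 0, 5, 13, 4, 15, 14]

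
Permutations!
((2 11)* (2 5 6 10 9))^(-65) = (2 11 5 6 10 9) = [0, 1, 11, 3, 4, 6, 10, 7, 8, 2, 9, 5]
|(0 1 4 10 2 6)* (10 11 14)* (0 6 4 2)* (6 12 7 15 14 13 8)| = |(0 1 2 4 11 13 8 6 12 7 15 14 10)| = 13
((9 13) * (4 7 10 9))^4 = [0, 1, 2, 3, 13, 5, 6, 4, 8, 10, 7, 11, 12, 9] = (4 13 9 10 7)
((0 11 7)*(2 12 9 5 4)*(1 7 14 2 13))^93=(0 9 7 12 1 2 13 14 4 11 5)=[9, 2, 13, 3, 11, 0, 6, 12, 8, 7, 10, 5, 1, 14, 4]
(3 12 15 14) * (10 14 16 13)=(3 12 15 16 13 10 14)=[0, 1, 2, 12, 4, 5, 6, 7, 8, 9, 14, 11, 15, 10, 3, 16, 13]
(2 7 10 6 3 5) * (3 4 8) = (2 7 10 6 4 8 3 5) = [0, 1, 7, 5, 8, 2, 4, 10, 3, 9, 6]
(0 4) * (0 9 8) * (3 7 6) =(0 4 9 8)(3 7 6) =[4, 1, 2, 7, 9, 5, 3, 6, 0, 8]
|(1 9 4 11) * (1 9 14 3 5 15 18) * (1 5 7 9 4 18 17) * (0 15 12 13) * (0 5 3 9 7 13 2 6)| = 26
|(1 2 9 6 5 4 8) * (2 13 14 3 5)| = |(1 13 14 3 5 4 8)(2 9 6)| = 21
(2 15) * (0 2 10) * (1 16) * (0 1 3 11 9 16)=[2, 0, 15, 11, 4, 5, 6, 7, 8, 16, 1, 9, 12, 13, 14, 10, 3]=(0 2 15 10 1)(3 11 9 16)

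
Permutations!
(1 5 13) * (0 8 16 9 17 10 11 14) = (0 8 16 9 17 10 11 14)(1 5 13) = [8, 5, 2, 3, 4, 13, 6, 7, 16, 17, 11, 14, 12, 1, 0, 15, 9, 10]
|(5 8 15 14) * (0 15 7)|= 6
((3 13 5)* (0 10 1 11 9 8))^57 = [11, 8, 2, 3, 4, 5, 6, 7, 1, 10, 9, 0, 12, 13] = (13)(0 11)(1 8)(9 10)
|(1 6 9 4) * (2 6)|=5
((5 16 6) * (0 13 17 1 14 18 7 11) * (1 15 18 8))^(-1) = (0 11 7 18 15 17 13)(1 8 14)(5 6 16) = [11, 8, 2, 3, 4, 6, 16, 18, 14, 9, 10, 7, 12, 0, 1, 17, 5, 13, 15]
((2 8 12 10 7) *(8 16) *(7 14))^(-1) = [0, 1, 7, 3, 4, 5, 6, 14, 16, 9, 12, 11, 8, 13, 10, 15, 2] = (2 7 14 10 12 8 16)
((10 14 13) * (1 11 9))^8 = (1 9 11)(10 13 14) = [0, 9, 2, 3, 4, 5, 6, 7, 8, 11, 13, 1, 12, 14, 10]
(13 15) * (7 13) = (7 13 15) = [0, 1, 2, 3, 4, 5, 6, 13, 8, 9, 10, 11, 12, 15, 14, 7]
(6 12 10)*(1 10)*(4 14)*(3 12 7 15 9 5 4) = (1 10 6 7 15 9 5 4 14 3 12) = [0, 10, 2, 12, 14, 4, 7, 15, 8, 5, 6, 11, 1, 13, 3, 9]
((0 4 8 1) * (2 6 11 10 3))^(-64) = (2 6 11 10 3) = [0, 1, 6, 2, 4, 5, 11, 7, 8, 9, 3, 10]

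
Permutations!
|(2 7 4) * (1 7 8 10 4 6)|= 12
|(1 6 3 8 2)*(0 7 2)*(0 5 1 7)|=10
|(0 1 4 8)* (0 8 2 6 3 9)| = 7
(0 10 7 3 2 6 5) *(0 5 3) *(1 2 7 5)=(0 10 5 1 2 6 3 7)=[10, 2, 6, 7, 4, 1, 3, 0, 8, 9, 5]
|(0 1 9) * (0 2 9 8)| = 6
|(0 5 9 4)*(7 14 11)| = 12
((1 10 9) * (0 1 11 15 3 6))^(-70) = (0 10 11 3)(1 9 15 6) = [10, 9, 2, 0, 4, 5, 1, 7, 8, 15, 11, 3, 12, 13, 14, 6]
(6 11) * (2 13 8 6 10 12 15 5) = [0, 1, 13, 3, 4, 2, 11, 7, 6, 9, 12, 10, 15, 8, 14, 5] = (2 13 8 6 11 10 12 15 5)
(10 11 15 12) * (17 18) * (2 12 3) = (2 12 10 11 15 3)(17 18) = [0, 1, 12, 2, 4, 5, 6, 7, 8, 9, 11, 15, 10, 13, 14, 3, 16, 18, 17]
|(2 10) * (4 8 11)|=6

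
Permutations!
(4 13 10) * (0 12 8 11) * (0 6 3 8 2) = (0 12 2)(3 8 11 6)(4 13 10) = [12, 1, 0, 8, 13, 5, 3, 7, 11, 9, 4, 6, 2, 10]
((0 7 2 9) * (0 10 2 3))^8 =(0 3 7)(2 10 9) =[3, 1, 10, 7, 4, 5, 6, 0, 8, 2, 9]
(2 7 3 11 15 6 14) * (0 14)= [14, 1, 7, 11, 4, 5, 0, 3, 8, 9, 10, 15, 12, 13, 2, 6]= (0 14 2 7 3 11 15 6)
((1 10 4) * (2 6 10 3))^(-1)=(1 4 10 6 2 3)=[0, 4, 3, 1, 10, 5, 2, 7, 8, 9, 6]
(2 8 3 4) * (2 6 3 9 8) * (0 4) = (0 4 6 3)(8 9) = [4, 1, 2, 0, 6, 5, 3, 7, 9, 8]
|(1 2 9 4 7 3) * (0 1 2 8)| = |(0 1 8)(2 9 4 7 3)| = 15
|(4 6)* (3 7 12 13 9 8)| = 6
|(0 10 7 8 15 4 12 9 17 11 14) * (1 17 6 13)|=|(0 10 7 8 15 4 12 9 6 13 1 17 11 14)|=14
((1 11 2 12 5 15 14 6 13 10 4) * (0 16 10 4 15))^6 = (0 13 5 6 12 14 2 15 11 10 1 16 4) = [13, 16, 15, 3, 0, 6, 12, 7, 8, 9, 1, 10, 14, 5, 2, 11, 4]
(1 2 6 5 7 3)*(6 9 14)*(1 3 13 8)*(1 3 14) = (1 2 9)(3 14 6 5 7 13 8) = [0, 2, 9, 14, 4, 7, 5, 13, 3, 1, 10, 11, 12, 8, 6]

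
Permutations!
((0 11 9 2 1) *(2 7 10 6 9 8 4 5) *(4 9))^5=(0 10 1 7 2 9 5 8 4 11 6)=[10, 7, 9, 3, 11, 8, 0, 2, 4, 5, 1, 6]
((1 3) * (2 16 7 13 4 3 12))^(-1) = (1 3 4 13 7 16 2 12) = [0, 3, 12, 4, 13, 5, 6, 16, 8, 9, 10, 11, 1, 7, 14, 15, 2]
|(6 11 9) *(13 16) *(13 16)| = 3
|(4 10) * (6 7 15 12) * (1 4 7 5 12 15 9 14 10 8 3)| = 12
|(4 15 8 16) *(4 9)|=5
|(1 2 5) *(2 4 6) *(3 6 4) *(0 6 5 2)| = |(0 6)(1 3 5)| = 6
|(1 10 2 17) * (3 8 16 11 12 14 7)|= 28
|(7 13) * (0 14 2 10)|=4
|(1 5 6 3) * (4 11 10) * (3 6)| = |(1 5 3)(4 11 10)| = 3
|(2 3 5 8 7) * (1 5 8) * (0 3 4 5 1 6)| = 8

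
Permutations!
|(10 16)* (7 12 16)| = |(7 12 16 10)| = 4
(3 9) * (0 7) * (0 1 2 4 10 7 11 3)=(0 11 3 9)(1 2 4 10 7)=[11, 2, 4, 9, 10, 5, 6, 1, 8, 0, 7, 3]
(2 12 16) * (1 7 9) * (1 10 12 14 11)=(1 7 9 10 12 16 2 14 11)=[0, 7, 14, 3, 4, 5, 6, 9, 8, 10, 12, 1, 16, 13, 11, 15, 2]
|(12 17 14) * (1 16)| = 6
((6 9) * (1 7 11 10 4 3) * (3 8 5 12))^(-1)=(1 3 12 5 8 4 10 11 7)(6 9)=[0, 3, 2, 12, 10, 8, 9, 1, 4, 6, 11, 7, 5]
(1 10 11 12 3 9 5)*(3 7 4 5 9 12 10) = (1 3 12 7 4 5)(10 11) = [0, 3, 2, 12, 5, 1, 6, 4, 8, 9, 11, 10, 7]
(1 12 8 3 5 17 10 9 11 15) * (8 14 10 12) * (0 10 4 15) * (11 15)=(0 10 9 15 1 8 3 5 17 12 14 4 11)=[10, 8, 2, 5, 11, 17, 6, 7, 3, 15, 9, 0, 14, 13, 4, 1, 16, 12]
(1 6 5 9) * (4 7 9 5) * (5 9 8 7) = (1 6 4 5 9)(7 8) = [0, 6, 2, 3, 5, 9, 4, 8, 7, 1]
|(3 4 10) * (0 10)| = |(0 10 3 4)| = 4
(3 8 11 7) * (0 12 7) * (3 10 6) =(0 12 7 10 6 3 8 11) =[12, 1, 2, 8, 4, 5, 3, 10, 11, 9, 6, 0, 7]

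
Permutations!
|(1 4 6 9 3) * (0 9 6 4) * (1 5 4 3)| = |(0 9 1)(3 5 4)| = 3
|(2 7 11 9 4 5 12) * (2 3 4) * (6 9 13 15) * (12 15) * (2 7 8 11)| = 12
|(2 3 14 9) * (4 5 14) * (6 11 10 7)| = 12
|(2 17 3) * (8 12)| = |(2 17 3)(8 12)| = 6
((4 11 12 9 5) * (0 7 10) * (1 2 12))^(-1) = (0 10 7)(1 11 4 5 9 12 2) = [10, 11, 1, 3, 5, 9, 6, 0, 8, 12, 7, 4, 2]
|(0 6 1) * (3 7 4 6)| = |(0 3 7 4 6 1)| = 6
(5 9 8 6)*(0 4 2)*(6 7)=[4, 1, 0, 3, 2, 9, 5, 6, 7, 8]=(0 4 2)(5 9 8 7 6)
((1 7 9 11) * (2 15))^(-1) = (1 11 9 7)(2 15) = [0, 11, 15, 3, 4, 5, 6, 1, 8, 7, 10, 9, 12, 13, 14, 2]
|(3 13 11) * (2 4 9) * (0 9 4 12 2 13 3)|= |(0 9 13 11)(2 12)|= 4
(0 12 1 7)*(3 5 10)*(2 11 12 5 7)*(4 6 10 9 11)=(0 5 9 11 12 1 2 4 6 10 3 7)=[5, 2, 4, 7, 6, 9, 10, 0, 8, 11, 3, 12, 1]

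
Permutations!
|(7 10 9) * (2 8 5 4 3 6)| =|(2 8 5 4 3 6)(7 10 9)| =6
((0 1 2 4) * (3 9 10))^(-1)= (0 4 2 1)(3 10 9)= [4, 0, 1, 10, 2, 5, 6, 7, 8, 3, 9]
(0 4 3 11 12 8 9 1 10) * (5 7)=[4, 10, 2, 11, 3, 7, 6, 5, 9, 1, 0, 12, 8]=(0 4 3 11 12 8 9 1 10)(5 7)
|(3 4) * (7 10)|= 2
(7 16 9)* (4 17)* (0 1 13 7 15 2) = (0 1 13 7 16 9 15 2)(4 17) = [1, 13, 0, 3, 17, 5, 6, 16, 8, 15, 10, 11, 12, 7, 14, 2, 9, 4]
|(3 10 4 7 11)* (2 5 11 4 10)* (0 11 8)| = |(0 11 3 2 5 8)(4 7)| = 6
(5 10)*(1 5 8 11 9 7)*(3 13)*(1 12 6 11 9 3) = (1 5 10 8 9 7 12 6 11 3 13) = [0, 5, 2, 13, 4, 10, 11, 12, 9, 7, 8, 3, 6, 1]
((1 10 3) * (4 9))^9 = (10)(4 9) = [0, 1, 2, 3, 9, 5, 6, 7, 8, 4, 10]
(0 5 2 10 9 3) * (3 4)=(0 5 2 10 9 4 3)=[5, 1, 10, 0, 3, 2, 6, 7, 8, 4, 9]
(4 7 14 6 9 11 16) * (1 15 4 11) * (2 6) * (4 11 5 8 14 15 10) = (1 10 4 7 15 11 16 5 8 14 2 6 9) = [0, 10, 6, 3, 7, 8, 9, 15, 14, 1, 4, 16, 12, 13, 2, 11, 5]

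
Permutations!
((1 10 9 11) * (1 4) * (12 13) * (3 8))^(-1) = (1 4 11 9 10)(3 8)(12 13) = [0, 4, 2, 8, 11, 5, 6, 7, 3, 10, 1, 9, 13, 12]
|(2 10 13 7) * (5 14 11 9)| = |(2 10 13 7)(5 14 11 9)| = 4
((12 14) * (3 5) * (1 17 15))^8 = (1 15 17) = [0, 15, 2, 3, 4, 5, 6, 7, 8, 9, 10, 11, 12, 13, 14, 17, 16, 1]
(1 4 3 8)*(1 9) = [0, 4, 2, 8, 3, 5, 6, 7, 9, 1] = (1 4 3 8 9)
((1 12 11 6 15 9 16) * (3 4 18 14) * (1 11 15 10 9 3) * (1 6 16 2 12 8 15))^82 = [0, 2, 10, 8, 15, 5, 18, 7, 12, 6, 14, 11, 9, 13, 4, 1, 16, 17, 3] = (1 2 10 14 4 15)(3 8 12 9 6 18)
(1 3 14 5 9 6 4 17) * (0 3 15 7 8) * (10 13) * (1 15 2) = (0 3 14 5 9 6 4 17 15 7 8)(1 2)(10 13) = [3, 2, 1, 14, 17, 9, 4, 8, 0, 6, 13, 11, 12, 10, 5, 7, 16, 15]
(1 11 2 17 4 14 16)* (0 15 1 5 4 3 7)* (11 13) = (0 15 1 13 11 2 17 3 7)(4 14 16 5) = [15, 13, 17, 7, 14, 4, 6, 0, 8, 9, 10, 2, 12, 11, 16, 1, 5, 3]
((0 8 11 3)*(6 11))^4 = (0 3 11 6 8) = [3, 1, 2, 11, 4, 5, 8, 7, 0, 9, 10, 6]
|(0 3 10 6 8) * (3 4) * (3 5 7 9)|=|(0 4 5 7 9 3 10 6 8)|=9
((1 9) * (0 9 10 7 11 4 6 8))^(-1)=[8, 9, 2, 3, 11, 5, 4, 10, 6, 0, 1, 7]=(0 8 6 4 11 7 10 1 9)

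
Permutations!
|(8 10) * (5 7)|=2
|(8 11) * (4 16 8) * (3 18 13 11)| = |(3 18 13 11 4 16 8)| = 7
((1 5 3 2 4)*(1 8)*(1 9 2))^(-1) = (1 3 5)(2 9 8 4) = [0, 3, 9, 5, 2, 1, 6, 7, 4, 8]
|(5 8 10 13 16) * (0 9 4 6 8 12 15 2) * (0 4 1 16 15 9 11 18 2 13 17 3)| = 10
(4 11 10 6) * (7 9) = (4 11 10 6)(7 9) = [0, 1, 2, 3, 11, 5, 4, 9, 8, 7, 6, 10]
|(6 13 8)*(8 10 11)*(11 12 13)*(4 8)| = 12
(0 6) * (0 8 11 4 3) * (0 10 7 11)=[6, 1, 2, 10, 3, 5, 8, 11, 0, 9, 7, 4]=(0 6 8)(3 10 7 11 4)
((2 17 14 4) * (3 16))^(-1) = (2 4 14 17)(3 16) = [0, 1, 4, 16, 14, 5, 6, 7, 8, 9, 10, 11, 12, 13, 17, 15, 3, 2]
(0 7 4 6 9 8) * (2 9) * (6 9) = (0 7 4 9 8)(2 6) = [7, 1, 6, 3, 9, 5, 2, 4, 0, 8]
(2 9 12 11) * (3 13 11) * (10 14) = (2 9 12 3 13 11)(10 14) = [0, 1, 9, 13, 4, 5, 6, 7, 8, 12, 14, 2, 3, 11, 10]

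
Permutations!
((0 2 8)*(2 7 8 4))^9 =(8)(2 4) =[0, 1, 4, 3, 2, 5, 6, 7, 8]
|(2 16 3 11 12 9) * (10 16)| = |(2 10 16 3 11 12 9)| = 7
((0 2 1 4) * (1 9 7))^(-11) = (0 2 9 7 1 4) = [2, 4, 9, 3, 0, 5, 6, 1, 8, 7]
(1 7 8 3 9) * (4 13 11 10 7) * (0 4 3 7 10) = (0 4 13 11)(1 3 9)(7 8) = [4, 3, 2, 9, 13, 5, 6, 8, 7, 1, 10, 0, 12, 11]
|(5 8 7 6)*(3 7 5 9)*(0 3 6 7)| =|(0 3)(5 8)(6 9)| =2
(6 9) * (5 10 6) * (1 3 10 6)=[0, 3, 2, 10, 4, 6, 9, 7, 8, 5, 1]=(1 3 10)(5 6 9)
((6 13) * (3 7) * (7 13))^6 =(3 6)(7 13) =[0, 1, 2, 6, 4, 5, 3, 13, 8, 9, 10, 11, 12, 7]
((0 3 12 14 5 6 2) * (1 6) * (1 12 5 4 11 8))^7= [8, 14, 11, 1, 3, 6, 4, 7, 12, 9, 10, 5, 2, 13, 0]= (0 8 12 2 11 5 6 4 3 1 14)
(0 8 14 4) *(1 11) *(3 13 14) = (0 8 3 13 14 4)(1 11) = [8, 11, 2, 13, 0, 5, 6, 7, 3, 9, 10, 1, 12, 14, 4]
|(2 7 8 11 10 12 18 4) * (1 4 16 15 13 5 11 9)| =24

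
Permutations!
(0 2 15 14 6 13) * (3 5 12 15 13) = (0 2 13)(3 5 12 15 14 6) = [2, 1, 13, 5, 4, 12, 3, 7, 8, 9, 10, 11, 15, 0, 6, 14]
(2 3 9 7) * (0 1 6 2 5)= (0 1 6 2 3 9 7 5)= [1, 6, 3, 9, 4, 0, 2, 5, 8, 7]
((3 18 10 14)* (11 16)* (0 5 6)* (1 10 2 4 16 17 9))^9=[0, 17, 3, 10, 18, 5, 6, 7, 8, 11, 9, 4, 12, 13, 1, 15, 2, 16, 14]=(1 17 16 2 3 10 9 11 4 18 14)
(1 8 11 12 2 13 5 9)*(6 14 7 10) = [0, 8, 13, 3, 4, 9, 14, 10, 11, 1, 6, 12, 2, 5, 7] = (1 8 11 12 2 13 5 9)(6 14 7 10)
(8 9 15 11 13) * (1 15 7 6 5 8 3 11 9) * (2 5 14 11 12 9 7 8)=(1 15 7 6 14 11 13 3 12 9 8)(2 5)=[0, 15, 5, 12, 4, 2, 14, 6, 1, 8, 10, 13, 9, 3, 11, 7]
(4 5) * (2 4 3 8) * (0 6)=(0 6)(2 4 5 3 8)=[6, 1, 4, 8, 5, 3, 0, 7, 2]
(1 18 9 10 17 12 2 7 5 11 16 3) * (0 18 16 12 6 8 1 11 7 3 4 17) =(0 18 9 10)(1 16 4 17 6 8)(2 3 11 12)(5 7) =[18, 16, 3, 11, 17, 7, 8, 5, 1, 10, 0, 12, 2, 13, 14, 15, 4, 6, 9]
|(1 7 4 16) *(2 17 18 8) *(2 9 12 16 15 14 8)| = |(1 7 4 15 14 8 9 12 16)(2 17 18)| = 9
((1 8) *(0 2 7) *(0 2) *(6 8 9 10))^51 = (1 9 10 6 8)(2 7) = [0, 9, 7, 3, 4, 5, 8, 2, 1, 10, 6]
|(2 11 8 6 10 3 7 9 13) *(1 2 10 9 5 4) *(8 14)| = 13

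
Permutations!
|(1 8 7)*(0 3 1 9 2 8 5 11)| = |(0 3 1 5 11)(2 8 7 9)| = 20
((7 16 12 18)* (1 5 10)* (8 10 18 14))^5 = (1 12 5 14 18 8 7 10 16) = [0, 12, 2, 3, 4, 14, 6, 10, 7, 9, 16, 11, 5, 13, 18, 15, 1, 17, 8]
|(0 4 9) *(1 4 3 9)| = 6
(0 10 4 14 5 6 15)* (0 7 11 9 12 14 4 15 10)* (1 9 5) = [0, 9, 2, 3, 4, 6, 10, 11, 8, 12, 15, 5, 14, 13, 1, 7] = (1 9 12 14)(5 6 10 15 7 11)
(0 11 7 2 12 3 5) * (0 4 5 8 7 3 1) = (0 11 3 8 7 2 12 1)(4 5) = [11, 0, 12, 8, 5, 4, 6, 2, 7, 9, 10, 3, 1]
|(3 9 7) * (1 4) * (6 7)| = |(1 4)(3 9 6 7)| = 4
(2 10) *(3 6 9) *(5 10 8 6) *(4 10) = (2 8 6 9 3 5 4 10) = [0, 1, 8, 5, 10, 4, 9, 7, 6, 3, 2]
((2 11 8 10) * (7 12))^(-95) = (2 11 8 10)(7 12) = [0, 1, 11, 3, 4, 5, 6, 12, 10, 9, 2, 8, 7]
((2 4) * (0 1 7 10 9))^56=(0 1 7 10 9)=[1, 7, 2, 3, 4, 5, 6, 10, 8, 0, 9]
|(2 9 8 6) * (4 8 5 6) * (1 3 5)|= 6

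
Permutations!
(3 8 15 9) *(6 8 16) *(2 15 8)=[0, 1, 15, 16, 4, 5, 2, 7, 8, 3, 10, 11, 12, 13, 14, 9, 6]=(2 15 9 3 16 6)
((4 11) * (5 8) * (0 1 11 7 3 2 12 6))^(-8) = [1, 11, 12, 2, 7, 5, 0, 3, 8, 9, 10, 4, 6] = (0 1 11 4 7 3 2 12 6)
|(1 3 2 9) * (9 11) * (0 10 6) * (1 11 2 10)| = 10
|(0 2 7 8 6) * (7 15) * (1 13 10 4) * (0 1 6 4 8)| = |(0 2 15 7)(1 13 10 8 4 6)| = 12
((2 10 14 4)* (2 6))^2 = (2 14 6 10 4) = [0, 1, 14, 3, 2, 5, 10, 7, 8, 9, 4, 11, 12, 13, 6]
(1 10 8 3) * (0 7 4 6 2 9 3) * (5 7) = (0 5 7 4 6 2 9 3 1 10 8) = [5, 10, 9, 1, 6, 7, 2, 4, 0, 3, 8]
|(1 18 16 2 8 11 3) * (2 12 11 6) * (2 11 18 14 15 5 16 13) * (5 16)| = 12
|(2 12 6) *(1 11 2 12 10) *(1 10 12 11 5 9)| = |(1 5 9)(2 12 6 11)| = 12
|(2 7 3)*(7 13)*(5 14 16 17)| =4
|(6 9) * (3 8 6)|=|(3 8 6 9)|=4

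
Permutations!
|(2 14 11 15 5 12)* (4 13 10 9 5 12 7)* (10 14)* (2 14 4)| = 20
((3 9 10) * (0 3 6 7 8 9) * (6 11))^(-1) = (0 3)(6 11 10 9 8 7) = [3, 1, 2, 0, 4, 5, 11, 6, 7, 8, 9, 10]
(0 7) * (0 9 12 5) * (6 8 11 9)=(0 7 6 8 11 9 12 5)=[7, 1, 2, 3, 4, 0, 8, 6, 11, 12, 10, 9, 5]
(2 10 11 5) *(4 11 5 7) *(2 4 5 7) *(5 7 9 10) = (2 5 4 11)(9 10) = [0, 1, 5, 3, 11, 4, 6, 7, 8, 10, 9, 2]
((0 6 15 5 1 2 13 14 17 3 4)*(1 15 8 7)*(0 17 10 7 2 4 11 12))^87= (0 2 10 4 11 6 13 7 17 12 8 14 1 3)(5 15)= [2, 3, 10, 0, 11, 15, 13, 17, 14, 9, 4, 6, 8, 7, 1, 5, 16, 12]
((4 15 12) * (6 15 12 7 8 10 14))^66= (15)= [0, 1, 2, 3, 4, 5, 6, 7, 8, 9, 10, 11, 12, 13, 14, 15]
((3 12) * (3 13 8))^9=(3 12 13 8)=[0, 1, 2, 12, 4, 5, 6, 7, 3, 9, 10, 11, 13, 8]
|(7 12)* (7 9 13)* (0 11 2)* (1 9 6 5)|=21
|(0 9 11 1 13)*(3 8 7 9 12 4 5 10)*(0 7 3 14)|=30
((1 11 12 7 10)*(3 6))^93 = (1 7 11 10 12)(3 6) = [0, 7, 2, 6, 4, 5, 3, 11, 8, 9, 12, 10, 1]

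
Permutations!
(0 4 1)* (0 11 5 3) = (0 4 1 11 5 3) = [4, 11, 2, 0, 1, 3, 6, 7, 8, 9, 10, 5]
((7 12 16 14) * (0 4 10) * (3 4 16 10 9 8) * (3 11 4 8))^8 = [14, 1, 2, 4, 8, 5, 6, 10, 9, 11, 16, 3, 0, 13, 12, 15, 7] = (0 14 12)(3 4 8 9 11)(7 10 16)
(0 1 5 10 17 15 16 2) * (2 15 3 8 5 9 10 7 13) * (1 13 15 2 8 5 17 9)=[13, 1, 0, 5, 4, 7, 6, 15, 17, 10, 9, 11, 12, 8, 14, 16, 2, 3]=(0 13 8 17 3 5 7 15 16 2)(9 10)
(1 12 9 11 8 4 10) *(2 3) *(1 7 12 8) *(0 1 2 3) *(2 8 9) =(0 1 9 11 8 4 10 7 12 2) =[1, 9, 0, 3, 10, 5, 6, 12, 4, 11, 7, 8, 2]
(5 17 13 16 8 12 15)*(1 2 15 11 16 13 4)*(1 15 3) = (1 2 3)(4 15 5 17)(8 12 11 16) = [0, 2, 3, 1, 15, 17, 6, 7, 12, 9, 10, 16, 11, 13, 14, 5, 8, 4]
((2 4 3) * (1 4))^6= (1 3)(2 4)= [0, 3, 4, 1, 2]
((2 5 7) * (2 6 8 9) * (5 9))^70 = (9)(5 6)(7 8) = [0, 1, 2, 3, 4, 6, 5, 8, 7, 9]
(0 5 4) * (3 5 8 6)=[8, 1, 2, 5, 0, 4, 3, 7, 6]=(0 8 6 3 5 4)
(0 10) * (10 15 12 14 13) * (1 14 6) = (0 15 12 6 1 14 13 10) = [15, 14, 2, 3, 4, 5, 1, 7, 8, 9, 0, 11, 6, 10, 13, 12]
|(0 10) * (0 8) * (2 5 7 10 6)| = 7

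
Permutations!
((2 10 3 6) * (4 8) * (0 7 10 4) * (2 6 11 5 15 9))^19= (0 2 5 10 8 9 11 7 4 15 3)= [2, 1, 5, 0, 15, 10, 6, 4, 9, 11, 8, 7, 12, 13, 14, 3]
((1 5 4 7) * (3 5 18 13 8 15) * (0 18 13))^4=(18)(1 3)(4 8)(5 13)(7 15)=[0, 3, 2, 1, 8, 13, 6, 15, 4, 9, 10, 11, 12, 5, 14, 7, 16, 17, 18]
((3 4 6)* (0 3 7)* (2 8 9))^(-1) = (0 7 6 4 3)(2 9 8) = [7, 1, 9, 0, 3, 5, 4, 6, 2, 8]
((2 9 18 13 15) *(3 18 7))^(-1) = (2 15 13 18 3 7 9) = [0, 1, 15, 7, 4, 5, 6, 9, 8, 2, 10, 11, 12, 18, 14, 13, 16, 17, 3]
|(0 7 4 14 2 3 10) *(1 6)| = |(0 7 4 14 2 3 10)(1 6)| = 14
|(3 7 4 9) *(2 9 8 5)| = |(2 9 3 7 4 8 5)| = 7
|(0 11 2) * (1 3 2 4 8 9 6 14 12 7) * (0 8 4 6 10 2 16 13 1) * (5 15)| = 12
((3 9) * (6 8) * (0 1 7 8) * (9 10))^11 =(0 1 7 8 6)(3 9 10) =[1, 7, 2, 9, 4, 5, 0, 8, 6, 10, 3]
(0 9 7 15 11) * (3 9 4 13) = [4, 1, 2, 9, 13, 5, 6, 15, 8, 7, 10, 0, 12, 3, 14, 11] = (0 4 13 3 9 7 15 11)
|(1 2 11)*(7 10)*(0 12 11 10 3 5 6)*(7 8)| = |(0 12 11 1 2 10 8 7 3 5 6)| = 11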